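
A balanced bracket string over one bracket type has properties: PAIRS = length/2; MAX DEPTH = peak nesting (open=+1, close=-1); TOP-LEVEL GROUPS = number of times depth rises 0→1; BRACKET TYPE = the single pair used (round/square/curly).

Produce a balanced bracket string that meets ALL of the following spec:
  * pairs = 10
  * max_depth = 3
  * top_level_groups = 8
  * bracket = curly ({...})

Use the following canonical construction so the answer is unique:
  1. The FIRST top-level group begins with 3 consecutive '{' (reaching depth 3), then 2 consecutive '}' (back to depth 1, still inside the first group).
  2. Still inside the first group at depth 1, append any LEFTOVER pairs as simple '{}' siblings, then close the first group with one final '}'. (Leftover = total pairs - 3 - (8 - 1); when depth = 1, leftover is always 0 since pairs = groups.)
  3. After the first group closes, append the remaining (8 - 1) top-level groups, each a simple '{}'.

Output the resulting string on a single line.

Answer: {{{}}}{}{}{}{}{}{}{}

Derivation:
Spec: pairs=10 depth=3 groups=8
Leftover pairs = 10 - 3 - (8-1) = 0
First group: deep chain of depth 3 + 0 sibling pairs
Remaining 7 groups: simple '{}' each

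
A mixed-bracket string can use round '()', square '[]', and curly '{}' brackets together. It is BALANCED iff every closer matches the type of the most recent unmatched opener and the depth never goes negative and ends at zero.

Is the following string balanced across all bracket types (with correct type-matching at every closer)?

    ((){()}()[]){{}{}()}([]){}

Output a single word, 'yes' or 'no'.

Answer: yes

Derivation:
pos 0: push '('; stack = (
pos 1: push '('; stack = ((
pos 2: ')' matches '('; pop; stack = (
pos 3: push '{'; stack = ({
pos 4: push '('; stack = ({(
pos 5: ')' matches '('; pop; stack = ({
pos 6: '}' matches '{'; pop; stack = (
pos 7: push '('; stack = ((
pos 8: ')' matches '('; pop; stack = (
pos 9: push '['; stack = ([
pos 10: ']' matches '['; pop; stack = (
pos 11: ')' matches '('; pop; stack = (empty)
pos 12: push '{'; stack = {
pos 13: push '{'; stack = {{
pos 14: '}' matches '{'; pop; stack = {
pos 15: push '{'; stack = {{
pos 16: '}' matches '{'; pop; stack = {
pos 17: push '('; stack = {(
pos 18: ')' matches '('; pop; stack = {
pos 19: '}' matches '{'; pop; stack = (empty)
pos 20: push '('; stack = (
pos 21: push '['; stack = ([
pos 22: ']' matches '['; pop; stack = (
pos 23: ')' matches '('; pop; stack = (empty)
pos 24: push '{'; stack = {
pos 25: '}' matches '{'; pop; stack = (empty)
end: stack empty → VALID
Verdict: properly nested → yes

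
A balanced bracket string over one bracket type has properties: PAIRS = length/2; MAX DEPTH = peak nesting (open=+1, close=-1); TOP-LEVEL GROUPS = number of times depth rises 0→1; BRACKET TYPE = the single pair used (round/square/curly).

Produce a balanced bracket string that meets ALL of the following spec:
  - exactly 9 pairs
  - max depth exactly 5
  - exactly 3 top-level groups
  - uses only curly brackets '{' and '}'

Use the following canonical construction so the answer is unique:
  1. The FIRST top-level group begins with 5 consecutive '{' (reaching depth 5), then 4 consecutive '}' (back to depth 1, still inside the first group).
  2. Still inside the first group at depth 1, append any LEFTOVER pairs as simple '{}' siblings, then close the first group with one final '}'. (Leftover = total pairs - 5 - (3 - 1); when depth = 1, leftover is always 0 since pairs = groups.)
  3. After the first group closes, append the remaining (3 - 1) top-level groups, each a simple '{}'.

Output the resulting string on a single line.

Spec: pairs=9 depth=5 groups=3
Leftover pairs = 9 - 5 - (3-1) = 2
First group: deep chain of depth 5 + 2 sibling pairs
Remaining 2 groups: simple '{}' each

Answer: {{{{{}}}}{}{}}{}{}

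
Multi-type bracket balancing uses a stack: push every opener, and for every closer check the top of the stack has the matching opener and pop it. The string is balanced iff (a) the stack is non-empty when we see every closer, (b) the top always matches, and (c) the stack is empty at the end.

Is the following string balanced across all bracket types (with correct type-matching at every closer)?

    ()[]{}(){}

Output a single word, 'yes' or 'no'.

Answer: yes

Derivation:
pos 0: push '('; stack = (
pos 1: ')' matches '('; pop; stack = (empty)
pos 2: push '['; stack = [
pos 3: ']' matches '['; pop; stack = (empty)
pos 4: push '{'; stack = {
pos 5: '}' matches '{'; pop; stack = (empty)
pos 6: push '('; stack = (
pos 7: ')' matches '('; pop; stack = (empty)
pos 8: push '{'; stack = {
pos 9: '}' matches '{'; pop; stack = (empty)
end: stack empty → VALID
Verdict: properly nested → yes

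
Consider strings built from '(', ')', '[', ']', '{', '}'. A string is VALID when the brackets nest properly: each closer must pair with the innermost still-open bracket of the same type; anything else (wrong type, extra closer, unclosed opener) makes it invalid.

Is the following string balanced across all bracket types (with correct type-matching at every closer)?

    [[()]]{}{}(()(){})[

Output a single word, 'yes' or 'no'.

Answer: no

Derivation:
pos 0: push '['; stack = [
pos 1: push '['; stack = [[
pos 2: push '('; stack = [[(
pos 3: ')' matches '('; pop; stack = [[
pos 4: ']' matches '['; pop; stack = [
pos 5: ']' matches '['; pop; stack = (empty)
pos 6: push '{'; stack = {
pos 7: '}' matches '{'; pop; stack = (empty)
pos 8: push '{'; stack = {
pos 9: '}' matches '{'; pop; stack = (empty)
pos 10: push '('; stack = (
pos 11: push '('; stack = ((
pos 12: ')' matches '('; pop; stack = (
pos 13: push '('; stack = ((
pos 14: ')' matches '('; pop; stack = (
pos 15: push '{'; stack = ({
pos 16: '}' matches '{'; pop; stack = (
pos 17: ')' matches '('; pop; stack = (empty)
pos 18: push '['; stack = [
end: stack still non-empty ([) → INVALID
Verdict: unclosed openers at end: [ → no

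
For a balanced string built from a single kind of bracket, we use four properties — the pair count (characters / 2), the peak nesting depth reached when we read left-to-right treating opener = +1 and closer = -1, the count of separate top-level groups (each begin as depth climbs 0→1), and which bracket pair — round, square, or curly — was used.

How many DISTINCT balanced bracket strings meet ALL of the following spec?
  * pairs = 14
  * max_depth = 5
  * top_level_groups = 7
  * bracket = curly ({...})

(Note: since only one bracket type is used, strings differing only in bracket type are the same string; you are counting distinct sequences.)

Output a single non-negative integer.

Spec: pairs=14 depth=5 groups=7
Count(depth <= 5) = 37703
Count(depth <= 4) = 33300
Count(depth == 5) = 37703 - 33300 = 4403

Answer: 4403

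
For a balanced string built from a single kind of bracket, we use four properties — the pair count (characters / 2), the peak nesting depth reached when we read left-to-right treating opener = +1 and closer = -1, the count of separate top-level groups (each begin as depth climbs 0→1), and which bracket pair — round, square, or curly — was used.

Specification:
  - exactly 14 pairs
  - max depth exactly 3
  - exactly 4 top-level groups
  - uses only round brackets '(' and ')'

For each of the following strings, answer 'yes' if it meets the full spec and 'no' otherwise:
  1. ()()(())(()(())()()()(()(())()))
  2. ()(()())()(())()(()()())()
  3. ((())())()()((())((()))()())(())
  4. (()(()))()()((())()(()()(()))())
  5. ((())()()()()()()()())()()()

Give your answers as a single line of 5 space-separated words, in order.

Answer: no no no no yes

Derivation:
String 1 '()()(())(()(())()()()(()(())()))': depth seq [1 0 1 0 1 2 1 0 1 2 1 2 3 2 1 2 1 2 1 2 1 2 3 2 3 4 3 2 3 2 1 0]
  -> pairs=16 depth=4 groups=4 -> no
String 2 '()(()())()(())()(()()())()': depth seq [1 0 1 2 1 2 1 0 1 0 1 2 1 0 1 0 1 2 1 2 1 2 1 0 1 0]
  -> pairs=13 depth=2 groups=7 -> no
String 3 '((())())()()((())((()))()())(())': depth seq [1 2 3 2 1 2 1 0 1 0 1 0 1 2 3 2 1 2 3 4 3 2 1 2 1 2 1 0 1 2 1 0]
  -> pairs=16 depth=4 groups=5 -> no
String 4 '(()(()))()()((())()(()()(()))())': depth seq [1 2 1 2 3 2 1 0 1 0 1 0 1 2 3 2 1 2 1 2 3 2 3 2 3 4 3 2 1 2 1 0]
  -> pairs=16 depth=4 groups=4 -> no
String 5 '((())()()()()()()()())()()()': depth seq [1 2 3 2 1 2 1 2 1 2 1 2 1 2 1 2 1 2 1 2 1 0 1 0 1 0 1 0]
  -> pairs=14 depth=3 groups=4 -> yes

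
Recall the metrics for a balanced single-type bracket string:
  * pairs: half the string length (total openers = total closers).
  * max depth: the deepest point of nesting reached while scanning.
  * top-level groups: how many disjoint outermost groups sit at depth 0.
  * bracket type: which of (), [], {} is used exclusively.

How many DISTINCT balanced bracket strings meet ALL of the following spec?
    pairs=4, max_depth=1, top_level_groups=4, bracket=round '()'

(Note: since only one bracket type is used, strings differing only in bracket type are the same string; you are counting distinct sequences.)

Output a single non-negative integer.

Answer: 1

Derivation:
Spec: pairs=4 depth=1 groups=4
Count(depth <= 1) = 1
Count(depth <= 0) = 0
Count(depth == 1) = 1 - 0 = 1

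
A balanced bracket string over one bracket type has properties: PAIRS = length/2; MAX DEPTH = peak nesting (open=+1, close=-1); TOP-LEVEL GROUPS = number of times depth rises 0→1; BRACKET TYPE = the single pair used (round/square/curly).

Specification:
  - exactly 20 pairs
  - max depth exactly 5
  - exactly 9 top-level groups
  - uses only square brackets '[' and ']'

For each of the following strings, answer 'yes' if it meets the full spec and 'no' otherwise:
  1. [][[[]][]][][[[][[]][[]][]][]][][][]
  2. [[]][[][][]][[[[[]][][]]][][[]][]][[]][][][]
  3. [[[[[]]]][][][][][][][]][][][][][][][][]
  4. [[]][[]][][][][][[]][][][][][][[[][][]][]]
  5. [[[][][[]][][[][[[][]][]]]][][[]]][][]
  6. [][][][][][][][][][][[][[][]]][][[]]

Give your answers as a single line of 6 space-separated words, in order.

Answer: no no yes no no no

Derivation:
String 1 '[][[[]][]][][[[][[]][[]][]][]][][][]': depth seq [1 0 1 2 3 2 1 2 1 0 1 0 1 2 3 2 3 4 3 2 3 4 3 2 3 2 1 2 1 0 1 0 1 0 1 0]
  -> pairs=18 depth=4 groups=7 -> no
String 2 '[[]][[][][]][[[[[]][][]]][][[]][]][[]][][][]': depth seq [1 2 1 0 1 2 1 2 1 2 1 0 1 2 3 4 5 4 3 4 3 4 3 2 1 2 1 2 3 2 1 2 1 0 1 2 1 0 1 0 1 0 1 0]
  -> pairs=22 depth=5 groups=7 -> no
String 3 '[[[[[]]]][][][][][][][]][][][][][][][][]': depth seq [1 2 3 4 5 4 3 2 1 2 1 2 1 2 1 2 1 2 1 2 1 2 1 0 1 0 1 0 1 0 1 0 1 0 1 0 1 0 1 0]
  -> pairs=20 depth=5 groups=9 -> yes
String 4 '[[]][[]][][][][][[]][][][][][][[[][][]][]]': depth seq [1 2 1 0 1 2 1 0 1 0 1 0 1 0 1 0 1 2 1 0 1 0 1 0 1 0 1 0 1 0 1 2 3 2 3 2 3 2 1 2 1 0]
  -> pairs=21 depth=3 groups=13 -> no
String 5 '[[[][][[]][][[][[[][]][]]]][][[]]][][]': depth seq [1 2 3 2 3 2 3 4 3 2 3 2 3 4 3 4 5 6 5 6 5 4 5 4 3 2 1 2 1 2 3 2 1 0 1 0 1 0]
  -> pairs=19 depth=6 groups=3 -> no
String 6 '[][][][][][][][][][][[][[][]]][][[]]': depth seq [1 0 1 0 1 0 1 0 1 0 1 0 1 0 1 0 1 0 1 0 1 2 1 2 3 2 3 2 1 0 1 0 1 2 1 0]
  -> pairs=18 depth=3 groups=13 -> no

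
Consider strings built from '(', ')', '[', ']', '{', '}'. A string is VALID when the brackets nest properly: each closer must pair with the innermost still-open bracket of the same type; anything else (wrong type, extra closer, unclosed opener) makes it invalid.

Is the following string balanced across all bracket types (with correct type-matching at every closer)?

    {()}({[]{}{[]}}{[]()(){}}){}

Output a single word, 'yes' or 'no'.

pos 0: push '{'; stack = {
pos 1: push '('; stack = {(
pos 2: ')' matches '('; pop; stack = {
pos 3: '}' matches '{'; pop; stack = (empty)
pos 4: push '('; stack = (
pos 5: push '{'; stack = ({
pos 6: push '['; stack = ({[
pos 7: ']' matches '['; pop; stack = ({
pos 8: push '{'; stack = ({{
pos 9: '}' matches '{'; pop; stack = ({
pos 10: push '{'; stack = ({{
pos 11: push '['; stack = ({{[
pos 12: ']' matches '['; pop; stack = ({{
pos 13: '}' matches '{'; pop; stack = ({
pos 14: '}' matches '{'; pop; stack = (
pos 15: push '{'; stack = ({
pos 16: push '['; stack = ({[
pos 17: ']' matches '['; pop; stack = ({
pos 18: push '('; stack = ({(
pos 19: ')' matches '('; pop; stack = ({
pos 20: push '('; stack = ({(
pos 21: ')' matches '('; pop; stack = ({
pos 22: push '{'; stack = ({{
pos 23: '}' matches '{'; pop; stack = ({
pos 24: '}' matches '{'; pop; stack = (
pos 25: ')' matches '('; pop; stack = (empty)
pos 26: push '{'; stack = {
pos 27: '}' matches '{'; pop; stack = (empty)
end: stack empty → VALID
Verdict: properly nested → yes

Answer: yes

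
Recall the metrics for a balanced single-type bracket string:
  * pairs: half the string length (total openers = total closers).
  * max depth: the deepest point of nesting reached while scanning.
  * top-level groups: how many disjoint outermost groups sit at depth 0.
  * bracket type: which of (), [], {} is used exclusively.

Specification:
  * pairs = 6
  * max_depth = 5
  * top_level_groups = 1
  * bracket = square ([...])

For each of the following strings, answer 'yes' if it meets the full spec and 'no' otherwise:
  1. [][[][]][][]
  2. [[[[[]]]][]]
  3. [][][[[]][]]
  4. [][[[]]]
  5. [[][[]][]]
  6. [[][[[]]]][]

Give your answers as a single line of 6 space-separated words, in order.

Answer: no yes no no no no

Derivation:
String 1 '[][[][]][][]': depth seq [1 0 1 2 1 2 1 0 1 0 1 0]
  -> pairs=6 depth=2 groups=4 -> no
String 2 '[[[[[]]]][]]': depth seq [1 2 3 4 5 4 3 2 1 2 1 0]
  -> pairs=6 depth=5 groups=1 -> yes
String 3 '[][][[[]][]]': depth seq [1 0 1 0 1 2 3 2 1 2 1 0]
  -> pairs=6 depth=3 groups=3 -> no
String 4 '[][[[]]]': depth seq [1 0 1 2 3 2 1 0]
  -> pairs=4 depth=3 groups=2 -> no
String 5 '[[][[]][]]': depth seq [1 2 1 2 3 2 1 2 1 0]
  -> pairs=5 depth=3 groups=1 -> no
String 6 '[[][[[]]]][]': depth seq [1 2 1 2 3 4 3 2 1 0 1 0]
  -> pairs=6 depth=4 groups=2 -> no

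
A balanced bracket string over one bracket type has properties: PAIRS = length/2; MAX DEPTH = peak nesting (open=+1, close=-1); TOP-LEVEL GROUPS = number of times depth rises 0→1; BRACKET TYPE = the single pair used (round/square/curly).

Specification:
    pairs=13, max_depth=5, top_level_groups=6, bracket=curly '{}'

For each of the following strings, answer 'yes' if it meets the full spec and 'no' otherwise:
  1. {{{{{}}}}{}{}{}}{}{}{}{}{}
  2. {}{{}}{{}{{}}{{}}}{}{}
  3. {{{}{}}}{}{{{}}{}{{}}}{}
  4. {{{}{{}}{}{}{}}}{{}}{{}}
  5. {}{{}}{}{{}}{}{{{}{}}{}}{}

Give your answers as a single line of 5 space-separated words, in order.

String 1 '{{{{{}}}}{}{}{}}{}{}{}{}{}': depth seq [1 2 3 4 5 4 3 2 1 2 1 2 1 2 1 0 1 0 1 0 1 0 1 0 1 0]
  -> pairs=13 depth=5 groups=6 -> yes
String 2 '{}{{}}{{}{{}}{{}}}{}{}': depth seq [1 0 1 2 1 0 1 2 1 2 3 2 1 2 3 2 1 0 1 0 1 0]
  -> pairs=11 depth=3 groups=5 -> no
String 3 '{{{}{}}}{}{{{}}{}{{}}}{}': depth seq [1 2 3 2 3 2 1 0 1 0 1 2 3 2 1 2 1 2 3 2 1 0 1 0]
  -> pairs=12 depth=3 groups=4 -> no
String 4 '{{{}{{}}{}{}{}}}{{}}{{}}': depth seq [1 2 3 2 3 4 3 2 3 2 3 2 3 2 1 0 1 2 1 0 1 2 1 0]
  -> pairs=12 depth=4 groups=3 -> no
String 5 '{}{{}}{}{{}}{}{{{}{}}{}}{}': depth seq [1 0 1 2 1 0 1 0 1 2 1 0 1 0 1 2 3 2 3 2 1 2 1 0 1 0]
  -> pairs=13 depth=3 groups=7 -> no

Answer: yes no no no no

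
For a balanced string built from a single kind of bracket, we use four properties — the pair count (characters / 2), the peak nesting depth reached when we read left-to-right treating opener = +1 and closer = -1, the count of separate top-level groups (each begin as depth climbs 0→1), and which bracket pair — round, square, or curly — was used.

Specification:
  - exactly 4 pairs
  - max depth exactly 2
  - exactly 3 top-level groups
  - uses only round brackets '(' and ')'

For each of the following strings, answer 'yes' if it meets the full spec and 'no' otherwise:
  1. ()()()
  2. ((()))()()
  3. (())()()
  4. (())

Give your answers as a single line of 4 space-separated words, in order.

String 1 '()()()': depth seq [1 0 1 0 1 0]
  -> pairs=3 depth=1 groups=3 -> no
String 2 '((()))()()': depth seq [1 2 3 2 1 0 1 0 1 0]
  -> pairs=5 depth=3 groups=3 -> no
String 3 '(())()()': depth seq [1 2 1 0 1 0 1 0]
  -> pairs=4 depth=2 groups=3 -> yes
String 4 '(())': depth seq [1 2 1 0]
  -> pairs=2 depth=2 groups=1 -> no

Answer: no no yes no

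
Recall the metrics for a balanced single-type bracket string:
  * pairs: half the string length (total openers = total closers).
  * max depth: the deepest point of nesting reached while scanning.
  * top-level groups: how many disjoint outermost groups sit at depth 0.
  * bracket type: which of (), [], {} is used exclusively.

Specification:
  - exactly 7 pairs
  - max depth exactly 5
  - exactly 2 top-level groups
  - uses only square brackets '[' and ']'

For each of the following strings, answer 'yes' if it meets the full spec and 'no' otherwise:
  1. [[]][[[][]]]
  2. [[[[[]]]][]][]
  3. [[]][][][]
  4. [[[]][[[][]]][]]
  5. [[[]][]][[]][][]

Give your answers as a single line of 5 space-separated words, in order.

String 1 '[[]][[[][]]]': depth seq [1 2 1 0 1 2 3 2 3 2 1 0]
  -> pairs=6 depth=3 groups=2 -> no
String 2 '[[[[[]]]][]][]': depth seq [1 2 3 4 5 4 3 2 1 2 1 0 1 0]
  -> pairs=7 depth=5 groups=2 -> yes
String 3 '[[]][][][]': depth seq [1 2 1 0 1 0 1 0 1 0]
  -> pairs=5 depth=2 groups=4 -> no
String 4 '[[[]][[[][]]][]]': depth seq [1 2 3 2 1 2 3 4 3 4 3 2 1 2 1 0]
  -> pairs=8 depth=4 groups=1 -> no
String 5 '[[[]][]][[]][][]': depth seq [1 2 3 2 1 2 1 0 1 2 1 0 1 0 1 0]
  -> pairs=8 depth=3 groups=4 -> no

Answer: no yes no no no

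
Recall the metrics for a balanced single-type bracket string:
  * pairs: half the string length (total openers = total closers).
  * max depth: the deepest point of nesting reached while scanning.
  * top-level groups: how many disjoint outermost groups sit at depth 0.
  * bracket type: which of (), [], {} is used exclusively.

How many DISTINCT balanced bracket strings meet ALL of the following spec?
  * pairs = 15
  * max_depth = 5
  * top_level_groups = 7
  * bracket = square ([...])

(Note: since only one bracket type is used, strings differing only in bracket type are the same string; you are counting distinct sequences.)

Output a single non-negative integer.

Spec: pairs=15 depth=5 groups=7
Count(depth <= 5) = 141526
Count(depth <= 4) = 117985
Count(depth == 5) = 141526 - 117985 = 23541

Answer: 23541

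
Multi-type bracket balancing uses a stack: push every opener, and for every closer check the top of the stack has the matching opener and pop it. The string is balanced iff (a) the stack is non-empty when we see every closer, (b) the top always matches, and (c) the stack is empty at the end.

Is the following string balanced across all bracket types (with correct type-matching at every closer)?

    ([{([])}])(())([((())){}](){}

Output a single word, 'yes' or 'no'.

pos 0: push '('; stack = (
pos 1: push '['; stack = ([
pos 2: push '{'; stack = ([{
pos 3: push '('; stack = ([{(
pos 4: push '['; stack = ([{([
pos 5: ']' matches '['; pop; stack = ([{(
pos 6: ')' matches '('; pop; stack = ([{
pos 7: '}' matches '{'; pop; stack = ([
pos 8: ']' matches '['; pop; stack = (
pos 9: ')' matches '('; pop; stack = (empty)
pos 10: push '('; stack = (
pos 11: push '('; stack = ((
pos 12: ')' matches '('; pop; stack = (
pos 13: ')' matches '('; pop; stack = (empty)
pos 14: push '('; stack = (
pos 15: push '['; stack = ([
pos 16: push '('; stack = ([(
pos 17: push '('; stack = ([((
pos 18: push '('; stack = ([(((
pos 19: ')' matches '('; pop; stack = ([((
pos 20: ')' matches '('; pop; stack = ([(
pos 21: ')' matches '('; pop; stack = ([
pos 22: push '{'; stack = ([{
pos 23: '}' matches '{'; pop; stack = ([
pos 24: ']' matches '['; pop; stack = (
pos 25: push '('; stack = ((
pos 26: ')' matches '('; pop; stack = (
pos 27: push '{'; stack = ({
pos 28: '}' matches '{'; pop; stack = (
end: stack still non-empty (() → INVALID
Verdict: unclosed openers at end: ( → no

Answer: no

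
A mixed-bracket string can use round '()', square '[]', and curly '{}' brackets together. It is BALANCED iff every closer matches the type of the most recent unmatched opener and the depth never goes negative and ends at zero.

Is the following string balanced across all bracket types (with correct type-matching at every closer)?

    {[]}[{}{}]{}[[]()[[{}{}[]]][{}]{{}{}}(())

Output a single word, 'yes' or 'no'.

pos 0: push '{'; stack = {
pos 1: push '['; stack = {[
pos 2: ']' matches '['; pop; stack = {
pos 3: '}' matches '{'; pop; stack = (empty)
pos 4: push '['; stack = [
pos 5: push '{'; stack = [{
pos 6: '}' matches '{'; pop; stack = [
pos 7: push '{'; stack = [{
pos 8: '}' matches '{'; pop; stack = [
pos 9: ']' matches '['; pop; stack = (empty)
pos 10: push '{'; stack = {
pos 11: '}' matches '{'; pop; stack = (empty)
pos 12: push '['; stack = [
pos 13: push '['; stack = [[
pos 14: ']' matches '['; pop; stack = [
pos 15: push '('; stack = [(
pos 16: ')' matches '('; pop; stack = [
pos 17: push '['; stack = [[
pos 18: push '['; stack = [[[
pos 19: push '{'; stack = [[[{
pos 20: '}' matches '{'; pop; stack = [[[
pos 21: push '{'; stack = [[[{
pos 22: '}' matches '{'; pop; stack = [[[
pos 23: push '['; stack = [[[[
pos 24: ']' matches '['; pop; stack = [[[
pos 25: ']' matches '['; pop; stack = [[
pos 26: ']' matches '['; pop; stack = [
pos 27: push '['; stack = [[
pos 28: push '{'; stack = [[{
pos 29: '}' matches '{'; pop; stack = [[
pos 30: ']' matches '['; pop; stack = [
pos 31: push '{'; stack = [{
pos 32: push '{'; stack = [{{
pos 33: '}' matches '{'; pop; stack = [{
pos 34: push '{'; stack = [{{
pos 35: '}' matches '{'; pop; stack = [{
pos 36: '}' matches '{'; pop; stack = [
pos 37: push '('; stack = [(
pos 38: push '('; stack = [((
pos 39: ')' matches '('; pop; stack = [(
pos 40: ')' matches '('; pop; stack = [
end: stack still non-empty ([) → INVALID
Verdict: unclosed openers at end: [ → no

Answer: no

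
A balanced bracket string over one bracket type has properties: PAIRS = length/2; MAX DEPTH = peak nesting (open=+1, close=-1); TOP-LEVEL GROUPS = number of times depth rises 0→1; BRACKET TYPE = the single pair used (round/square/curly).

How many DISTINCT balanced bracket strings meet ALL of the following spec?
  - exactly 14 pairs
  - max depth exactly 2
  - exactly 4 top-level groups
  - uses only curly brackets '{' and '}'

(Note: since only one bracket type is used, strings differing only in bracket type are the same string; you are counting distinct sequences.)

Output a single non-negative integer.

Spec: pairs=14 depth=2 groups=4
Count(depth <= 2) = 286
Count(depth <= 1) = 0
Count(depth == 2) = 286 - 0 = 286

Answer: 286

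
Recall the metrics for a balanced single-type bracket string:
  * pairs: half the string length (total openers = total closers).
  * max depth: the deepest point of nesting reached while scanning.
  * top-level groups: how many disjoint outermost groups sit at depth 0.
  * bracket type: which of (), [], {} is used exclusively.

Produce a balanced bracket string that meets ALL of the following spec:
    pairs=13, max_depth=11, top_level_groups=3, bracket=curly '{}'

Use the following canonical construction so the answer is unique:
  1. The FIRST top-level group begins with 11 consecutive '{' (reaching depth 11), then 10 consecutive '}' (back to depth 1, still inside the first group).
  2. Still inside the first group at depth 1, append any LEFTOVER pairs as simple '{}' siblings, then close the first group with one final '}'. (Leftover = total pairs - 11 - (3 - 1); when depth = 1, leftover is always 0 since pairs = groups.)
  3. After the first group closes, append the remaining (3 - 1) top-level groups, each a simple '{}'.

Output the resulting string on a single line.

Answer: {{{{{{{{{{{}}}}}}}}}}}{}{}

Derivation:
Spec: pairs=13 depth=11 groups=3
Leftover pairs = 13 - 11 - (3-1) = 0
First group: deep chain of depth 11 + 0 sibling pairs
Remaining 2 groups: simple '{}' each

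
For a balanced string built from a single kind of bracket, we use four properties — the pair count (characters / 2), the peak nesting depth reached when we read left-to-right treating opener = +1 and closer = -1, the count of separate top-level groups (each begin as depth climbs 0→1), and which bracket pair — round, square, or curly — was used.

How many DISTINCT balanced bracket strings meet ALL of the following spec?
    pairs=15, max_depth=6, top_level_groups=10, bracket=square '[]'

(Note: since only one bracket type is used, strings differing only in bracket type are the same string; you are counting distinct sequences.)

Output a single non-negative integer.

Answer: 10

Derivation:
Spec: pairs=15 depth=6 groups=10
Count(depth <= 6) = 7752
Count(depth <= 5) = 7742
Count(depth == 6) = 7752 - 7742 = 10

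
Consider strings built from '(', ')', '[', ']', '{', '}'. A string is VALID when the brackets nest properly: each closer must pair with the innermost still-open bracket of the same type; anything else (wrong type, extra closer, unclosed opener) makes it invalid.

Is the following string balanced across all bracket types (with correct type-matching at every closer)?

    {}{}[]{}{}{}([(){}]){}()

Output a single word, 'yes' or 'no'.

Answer: yes

Derivation:
pos 0: push '{'; stack = {
pos 1: '}' matches '{'; pop; stack = (empty)
pos 2: push '{'; stack = {
pos 3: '}' matches '{'; pop; stack = (empty)
pos 4: push '['; stack = [
pos 5: ']' matches '['; pop; stack = (empty)
pos 6: push '{'; stack = {
pos 7: '}' matches '{'; pop; stack = (empty)
pos 8: push '{'; stack = {
pos 9: '}' matches '{'; pop; stack = (empty)
pos 10: push '{'; stack = {
pos 11: '}' matches '{'; pop; stack = (empty)
pos 12: push '('; stack = (
pos 13: push '['; stack = ([
pos 14: push '('; stack = ([(
pos 15: ')' matches '('; pop; stack = ([
pos 16: push '{'; stack = ([{
pos 17: '}' matches '{'; pop; stack = ([
pos 18: ']' matches '['; pop; stack = (
pos 19: ')' matches '('; pop; stack = (empty)
pos 20: push '{'; stack = {
pos 21: '}' matches '{'; pop; stack = (empty)
pos 22: push '('; stack = (
pos 23: ')' matches '('; pop; stack = (empty)
end: stack empty → VALID
Verdict: properly nested → yes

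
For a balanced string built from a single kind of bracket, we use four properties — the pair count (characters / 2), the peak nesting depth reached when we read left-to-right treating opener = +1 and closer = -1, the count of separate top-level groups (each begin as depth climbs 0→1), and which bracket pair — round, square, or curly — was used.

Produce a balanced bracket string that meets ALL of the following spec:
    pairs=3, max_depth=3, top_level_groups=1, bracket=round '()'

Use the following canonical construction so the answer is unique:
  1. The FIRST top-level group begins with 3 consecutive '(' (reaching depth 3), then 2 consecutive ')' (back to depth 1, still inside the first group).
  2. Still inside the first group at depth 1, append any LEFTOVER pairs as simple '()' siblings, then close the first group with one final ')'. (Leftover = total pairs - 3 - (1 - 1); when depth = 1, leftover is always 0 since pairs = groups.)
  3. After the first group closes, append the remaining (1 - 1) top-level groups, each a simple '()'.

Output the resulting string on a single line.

Spec: pairs=3 depth=3 groups=1
Leftover pairs = 3 - 3 - (1-1) = 0
First group: deep chain of depth 3 + 0 sibling pairs
Remaining 0 groups: simple '()' each

Answer: ((()))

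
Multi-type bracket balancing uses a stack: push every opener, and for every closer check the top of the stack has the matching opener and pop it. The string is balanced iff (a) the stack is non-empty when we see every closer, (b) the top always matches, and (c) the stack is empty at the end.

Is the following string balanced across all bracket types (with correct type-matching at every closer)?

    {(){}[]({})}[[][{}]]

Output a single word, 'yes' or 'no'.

pos 0: push '{'; stack = {
pos 1: push '('; stack = {(
pos 2: ')' matches '('; pop; stack = {
pos 3: push '{'; stack = {{
pos 4: '}' matches '{'; pop; stack = {
pos 5: push '['; stack = {[
pos 6: ']' matches '['; pop; stack = {
pos 7: push '('; stack = {(
pos 8: push '{'; stack = {({
pos 9: '}' matches '{'; pop; stack = {(
pos 10: ')' matches '('; pop; stack = {
pos 11: '}' matches '{'; pop; stack = (empty)
pos 12: push '['; stack = [
pos 13: push '['; stack = [[
pos 14: ']' matches '['; pop; stack = [
pos 15: push '['; stack = [[
pos 16: push '{'; stack = [[{
pos 17: '}' matches '{'; pop; stack = [[
pos 18: ']' matches '['; pop; stack = [
pos 19: ']' matches '['; pop; stack = (empty)
end: stack empty → VALID
Verdict: properly nested → yes

Answer: yes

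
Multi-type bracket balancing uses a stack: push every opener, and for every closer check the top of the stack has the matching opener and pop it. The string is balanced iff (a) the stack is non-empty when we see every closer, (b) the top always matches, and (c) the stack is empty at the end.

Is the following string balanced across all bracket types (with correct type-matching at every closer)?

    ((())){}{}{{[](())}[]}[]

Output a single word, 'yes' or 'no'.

pos 0: push '('; stack = (
pos 1: push '('; stack = ((
pos 2: push '('; stack = (((
pos 3: ')' matches '('; pop; stack = ((
pos 4: ')' matches '('; pop; stack = (
pos 5: ')' matches '('; pop; stack = (empty)
pos 6: push '{'; stack = {
pos 7: '}' matches '{'; pop; stack = (empty)
pos 8: push '{'; stack = {
pos 9: '}' matches '{'; pop; stack = (empty)
pos 10: push '{'; stack = {
pos 11: push '{'; stack = {{
pos 12: push '['; stack = {{[
pos 13: ']' matches '['; pop; stack = {{
pos 14: push '('; stack = {{(
pos 15: push '('; stack = {{((
pos 16: ')' matches '('; pop; stack = {{(
pos 17: ')' matches '('; pop; stack = {{
pos 18: '}' matches '{'; pop; stack = {
pos 19: push '['; stack = {[
pos 20: ']' matches '['; pop; stack = {
pos 21: '}' matches '{'; pop; stack = (empty)
pos 22: push '['; stack = [
pos 23: ']' matches '['; pop; stack = (empty)
end: stack empty → VALID
Verdict: properly nested → yes

Answer: yes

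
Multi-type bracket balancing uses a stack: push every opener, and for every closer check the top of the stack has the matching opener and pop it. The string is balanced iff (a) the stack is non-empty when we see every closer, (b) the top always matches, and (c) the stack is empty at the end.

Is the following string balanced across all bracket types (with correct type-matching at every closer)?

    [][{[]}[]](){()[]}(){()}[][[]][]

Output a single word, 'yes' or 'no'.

Answer: yes

Derivation:
pos 0: push '['; stack = [
pos 1: ']' matches '['; pop; stack = (empty)
pos 2: push '['; stack = [
pos 3: push '{'; stack = [{
pos 4: push '['; stack = [{[
pos 5: ']' matches '['; pop; stack = [{
pos 6: '}' matches '{'; pop; stack = [
pos 7: push '['; stack = [[
pos 8: ']' matches '['; pop; stack = [
pos 9: ']' matches '['; pop; stack = (empty)
pos 10: push '('; stack = (
pos 11: ')' matches '('; pop; stack = (empty)
pos 12: push '{'; stack = {
pos 13: push '('; stack = {(
pos 14: ')' matches '('; pop; stack = {
pos 15: push '['; stack = {[
pos 16: ']' matches '['; pop; stack = {
pos 17: '}' matches '{'; pop; stack = (empty)
pos 18: push '('; stack = (
pos 19: ')' matches '('; pop; stack = (empty)
pos 20: push '{'; stack = {
pos 21: push '('; stack = {(
pos 22: ')' matches '('; pop; stack = {
pos 23: '}' matches '{'; pop; stack = (empty)
pos 24: push '['; stack = [
pos 25: ']' matches '['; pop; stack = (empty)
pos 26: push '['; stack = [
pos 27: push '['; stack = [[
pos 28: ']' matches '['; pop; stack = [
pos 29: ']' matches '['; pop; stack = (empty)
pos 30: push '['; stack = [
pos 31: ']' matches '['; pop; stack = (empty)
end: stack empty → VALID
Verdict: properly nested → yes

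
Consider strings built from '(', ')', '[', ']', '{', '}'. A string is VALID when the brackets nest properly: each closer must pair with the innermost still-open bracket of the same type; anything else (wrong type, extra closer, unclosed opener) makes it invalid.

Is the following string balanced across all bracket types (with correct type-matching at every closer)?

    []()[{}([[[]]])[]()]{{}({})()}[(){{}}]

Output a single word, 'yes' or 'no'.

pos 0: push '['; stack = [
pos 1: ']' matches '['; pop; stack = (empty)
pos 2: push '('; stack = (
pos 3: ')' matches '('; pop; stack = (empty)
pos 4: push '['; stack = [
pos 5: push '{'; stack = [{
pos 6: '}' matches '{'; pop; stack = [
pos 7: push '('; stack = [(
pos 8: push '['; stack = [([
pos 9: push '['; stack = [([[
pos 10: push '['; stack = [([[[
pos 11: ']' matches '['; pop; stack = [([[
pos 12: ']' matches '['; pop; stack = [([
pos 13: ']' matches '['; pop; stack = [(
pos 14: ')' matches '('; pop; stack = [
pos 15: push '['; stack = [[
pos 16: ']' matches '['; pop; stack = [
pos 17: push '('; stack = [(
pos 18: ')' matches '('; pop; stack = [
pos 19: ']' matches '['; pop; stack = (empty)
pos 20: push '{'; stack = {
pos 21: push '{'; stack = {{
pos 22: '}' matches '{'; pop; stack = {
pos 23: push '('; stack = {(
pos 24: push '{'; stack = {({
pos 25: '}' matches '{'; pop; stack = {(
pos 26: ')' matches '('; pop; stack = {
pos 27: push '('; stack = {(
pos 28: ')' matches '('; pop; stack = {
pos 29: '}' matches '{'; pop; stack = (empty)
pos 30: push '['; stack = [
pos 31: push '('; stack = [(
pos 32: ')' matches '('; pop; stack = [
pos 33: push '{'; stack = [{
pos 34: push '{'; stack = [{{
pos 35: '}' matches '{'; pop; stack = [{
pos 36: '}' matches '{'; pop; stack = [
pos 37: ']' matches '['; pop; stack = (empty)
end: stack empty → VALID
Verdict: properly nested → yes

Answer: yes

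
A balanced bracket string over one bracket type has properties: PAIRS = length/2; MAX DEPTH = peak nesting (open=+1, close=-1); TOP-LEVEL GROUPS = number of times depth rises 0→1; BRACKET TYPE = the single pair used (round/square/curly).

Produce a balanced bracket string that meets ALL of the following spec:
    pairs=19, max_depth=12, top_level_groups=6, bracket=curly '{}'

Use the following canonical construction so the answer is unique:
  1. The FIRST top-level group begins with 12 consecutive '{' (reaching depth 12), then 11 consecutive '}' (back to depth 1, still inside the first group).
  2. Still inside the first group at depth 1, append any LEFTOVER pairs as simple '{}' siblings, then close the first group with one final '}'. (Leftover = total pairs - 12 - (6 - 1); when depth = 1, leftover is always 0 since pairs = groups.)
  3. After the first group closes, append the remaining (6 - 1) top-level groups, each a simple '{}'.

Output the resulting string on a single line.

Answer: {{{{{{{{{{{{}}}}}}}}}}}{}{}}{}{}{}{}{}

Derivation:
Spec: pairs=19 depth=12 groups=6
Leftover pairs = 19 - 12 - (6-1) = 2
First group: deep chain of depth 12 + 2 sibling pairs
Remaining 5 groups: simple '{}' each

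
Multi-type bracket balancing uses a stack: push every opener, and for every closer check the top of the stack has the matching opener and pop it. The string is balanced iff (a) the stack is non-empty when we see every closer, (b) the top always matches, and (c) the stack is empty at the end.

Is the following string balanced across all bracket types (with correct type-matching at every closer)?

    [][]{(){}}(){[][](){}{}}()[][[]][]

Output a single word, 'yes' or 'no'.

pos 0: push '['; stack = [
pos 1: ']' matches '['; pop; stack = (empty)
pos 2: push '['; stack = [
pos 3: ']' matches '['; pop; stack = (empty)
pos 4: push '{'; stack = {
pos 5: push '('; stack = {(
pos 6: ')' matches '('; pop; stack = {
pos 7: push '{'; stack = {{
pos 8: '}' matches '{'; pop; stack = {
pos 9: '}' matches '{'; pop; stack = (empty)
pos 10: push '('; stack = (
pos 11: ')' matches '('; pop; stack = (empty)
pos 12: push '{'; stack = {
pos 13: push '['; stack = {[
pos 14: ']' matches '['; pop; stack = {
pos 15: push '['; stack = {[
pos 16: ']' matches '['; pop; stack = {
pos 17: push '('; stack = {(
pos 18: ')' matches '('; pop; stack = {
pos 19: push '{'; stack = {{
pos 20: '}' matches '{'; pop; stack = {
pos 21: push '{'; stack = {{
pos 22: '}' matches '{'; pop; stack = {
pos 23: '}' matches '{'; pop; stack = (empty)
pos 24: push '('; stack = (
pos 25: ')' matches '('; pop; stack = (empty)
pos 26: push '['; stack = [
pos 27: ']' matches '['; pop; stack = (empty)
pos 28: push '['; stack = [
pos 29: push '['; stack = [[
pos 30: ']' matches '['; pop; stack = [
pos 31: ']' matches '['; pop; stack = (empty)
pos 32: push '['; stack = [
pos 33: ']' matches '['; pop; stack = (empty)
end: stack empty → VALID
Verdict: properly nested → yes

Answer: yes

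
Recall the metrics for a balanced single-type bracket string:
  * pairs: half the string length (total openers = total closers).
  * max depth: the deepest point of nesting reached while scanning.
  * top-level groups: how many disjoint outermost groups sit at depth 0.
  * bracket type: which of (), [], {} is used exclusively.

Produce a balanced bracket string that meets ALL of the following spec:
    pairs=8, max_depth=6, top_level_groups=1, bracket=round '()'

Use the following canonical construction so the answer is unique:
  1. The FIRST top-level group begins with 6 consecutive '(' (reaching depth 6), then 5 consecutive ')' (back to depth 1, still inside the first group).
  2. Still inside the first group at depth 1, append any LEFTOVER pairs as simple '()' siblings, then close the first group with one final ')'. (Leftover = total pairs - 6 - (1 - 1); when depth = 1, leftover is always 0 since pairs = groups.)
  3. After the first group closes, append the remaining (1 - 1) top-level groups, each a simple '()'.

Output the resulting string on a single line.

Answer: (((((()))))()())

Derivation:
Spec: pairs=8 depth=6 groups=1
Leftover pairs = 8 - 6 - (1-1) = 2
First group: deep chain of depth 6 + 2 sibling pairs
Remaining 0 groups: simple '()' each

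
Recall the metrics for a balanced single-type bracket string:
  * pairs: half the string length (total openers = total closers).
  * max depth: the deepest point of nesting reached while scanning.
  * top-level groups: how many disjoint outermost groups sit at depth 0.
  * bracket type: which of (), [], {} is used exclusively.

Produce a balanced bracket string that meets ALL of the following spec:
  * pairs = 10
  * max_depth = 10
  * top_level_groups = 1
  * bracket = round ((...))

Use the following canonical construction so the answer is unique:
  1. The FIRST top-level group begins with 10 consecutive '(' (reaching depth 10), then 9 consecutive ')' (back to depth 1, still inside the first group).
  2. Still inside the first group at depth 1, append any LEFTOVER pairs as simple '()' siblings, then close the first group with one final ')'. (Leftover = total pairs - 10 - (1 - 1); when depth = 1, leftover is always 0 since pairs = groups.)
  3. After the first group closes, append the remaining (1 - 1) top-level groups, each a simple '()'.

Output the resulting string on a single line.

Answer: (((((((((())))))))))

Derivation:
Spec: pairs=10 depth=10 groups=1
Leftover pairs = 10 - 10 - (1-1) = 0
First group: deep chain of depth 10 + 0 sibling pairs
Remaining 0 groups: simple '()' each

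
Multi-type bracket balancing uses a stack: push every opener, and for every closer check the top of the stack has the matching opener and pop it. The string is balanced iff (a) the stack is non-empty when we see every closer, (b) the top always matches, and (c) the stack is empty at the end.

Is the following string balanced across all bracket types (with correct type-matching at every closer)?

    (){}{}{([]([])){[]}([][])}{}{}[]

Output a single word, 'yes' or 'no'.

pos 0: push '('; stack = (
pos 1: ')' matches '('; pop; stack = (empty)
pos 2: push '{'; stack = {
pos 3: '}' matches '{'; pop; stack = (empty)
pos 4: push '{'; stack = {
pos 5: '}' matches '{'; pop; stack = (empty)
pos 6: push '{'; stack = {
pos 7: push '('; stack = {(
pos 8: push '['; stack = {([
pos 9: ']' matches '['; pop; stack = {(
pos 10: push '('; stack = {((
pos 11: push '['; stack = {(([
pos 12: ']' matches '['; pop; stack = {((
pos 13: ')' matches '('; pop; stack = {(
pos 14: ')' matches '('; pop; stack = {
pos 15: push '{'; stack = {{
pos 16: push '['; stack = {{[
pos 17: ']' matches '['; pop; stack = {{
pos 18: '}' matches '{'; pop; stack = {
pos 19: push '('; stack = {(
pos 20: push '['; stack = {([
pos 21: ']' matches '['; pop; stack = {(
pos 22: push '['; stack = {([
pos 23: ']' matches '['; pop; stack = {(
pos 24: ')' matches '('; pop; stack = {
pos 25: '}' matches '{'; pop; stack = (empty)
pos 26: push '{'; stack = {
pos 27: '}' matches '{'; pop; stack = (empty)
pos 28: push '{'; stack = {
pos 29: '}' matches '{'; pop; stack = (empty)
pos 30: push '['; stack = [
pos 31: ']' matches '['; pop; stack = (empty)
end: stack empty → VALID
Verdict: properly nested → yes

Answer: yes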